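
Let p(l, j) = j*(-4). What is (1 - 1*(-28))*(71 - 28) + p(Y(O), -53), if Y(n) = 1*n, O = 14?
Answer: 1459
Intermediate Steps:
Y(n) = n
p(l, j) = -4*j
(1 - 1*(-28))*(71 - 28) + p(Y(O), -53) = (1 - 1*(-28))*(71 - 28) - 4*(-53) = (1 + 28)*43 + 212 = 29*43 + 212 = 1247 + 212 = 1459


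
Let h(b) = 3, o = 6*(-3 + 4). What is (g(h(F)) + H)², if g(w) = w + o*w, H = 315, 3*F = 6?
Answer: 112896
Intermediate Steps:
F = 2 (F = (⅓)*6 = 2)
o = 6 (o = 6*1 = 6)
g(w) = 7*w (g(w) = w + 6*w = 7*w)
(g(h(F)) + H)² = (7*3 + 315)² = (21 + 315)² = 336² = 112896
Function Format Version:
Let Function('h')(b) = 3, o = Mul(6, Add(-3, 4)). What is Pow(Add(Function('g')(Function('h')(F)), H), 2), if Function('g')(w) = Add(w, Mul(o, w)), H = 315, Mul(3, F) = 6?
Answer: 112896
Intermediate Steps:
F = 2 (F = Mul(Rational(1, 3), 6) = 2)
o = 6 (o = Mul(6, 1) = 6)
Function('g')(w) = Mul(7, w) (Function('g')(w) = Add(w, Mul(6, w)) = Mul(7, w))
Pow(Add(Function('g')(Function('h')(F)), H), 2) = Pow(Add(Mul(7, 3), 315), 2) = Pow(Add(21, 315), 2) = Pow(336, 2) = 112896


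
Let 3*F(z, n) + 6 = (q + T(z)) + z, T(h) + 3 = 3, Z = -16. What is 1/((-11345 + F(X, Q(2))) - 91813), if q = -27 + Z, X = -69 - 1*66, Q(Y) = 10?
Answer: -3/309658 ≈ -9.6881e-6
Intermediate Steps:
T(h) = 0 (T(h) = -3 + 3 = 0)
X = -135 (X = -69 - 66 = -135)
q = -43 (q = -27 - 16 = -43)
F(z, n) = -49/3 + z/3 (F(z, n) = -2 + ((-43 + 0) + z)/3 = -2 + (-43 + z)/3 = -2 + (-43/3 + z/3) = -49/3 + z/3)
1/((-11345 + F(X, Q(2))) - 91813) = 1/((-11345 + (-49/3 + (⅓)*(-135))) - 91813) = 1/((-11345 + (-49/3 - 45)) - 91813) = 1/((-11345 - 184/3) - 91813) = 1/(-34219/3 - 91813) = 1/(-309658/3) = -3/309658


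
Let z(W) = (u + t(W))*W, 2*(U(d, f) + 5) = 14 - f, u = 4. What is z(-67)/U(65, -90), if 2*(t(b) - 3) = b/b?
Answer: -1005/94 ≈ -10.691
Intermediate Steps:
t(b) = 7/2 (t(b) = 3 + (b/b)/2 = 3 + (½)*1 = 3 + ½ = 7/2)
U(d, f) = 2 - f/2 (U(d, f) = -5 + (14 - f)/2 = -5 + (7 - f/2) = 2 - f/2)
z(W) = 15*W/2 (z(W) = (4 + 7/2)*W = 15*W/2)
z(-67)/U(65, -90) = ((15/2)*(-67))/(2 - ½*(-90)) = -1005/(2*(2 + 45)) = -1005/2/47 = -1005/2*1/47 = -1005/94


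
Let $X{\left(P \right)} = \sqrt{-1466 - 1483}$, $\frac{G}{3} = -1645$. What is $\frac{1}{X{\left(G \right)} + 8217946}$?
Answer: $\frac{8217946}{67534636461865} - \frac{i \sqrt{2949}}{67534636461865} \approx 1.2168 \cdot 10^{-7} - 8.041 \cdot 10^{-13} i$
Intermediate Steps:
$G = -4935$ ($G = 3 \left(-1645\right) = -4935$)
$X{\left(P \right)} = i \sqrt{2949}$ ($X{\left(P \right)} = \sqrt{-2949} = i \sqrt{2949}$)
$\frac{1}{X{\left(G \right)} + 8217946} = \frac{1}{i \sqrt{2949} + 8217946} = \frac{1}{8217946 + i \sqrt{2949}}$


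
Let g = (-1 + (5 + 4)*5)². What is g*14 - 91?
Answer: 27013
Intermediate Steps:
g = 1936 (g = (-1 + 9*5)² = (-1 + 45)² = 44² = 1936)
g*14 - 91 = 1936*14 - 91 = 27104 - 91 = 27013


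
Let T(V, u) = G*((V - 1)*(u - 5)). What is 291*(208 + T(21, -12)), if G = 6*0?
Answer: 60528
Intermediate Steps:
G = 0
T(V, u) = 0 (T(V, u) = 0*((V - 1)*(u - 5)) = 0*((-1 + V)*(-5 + u)) = 0)
291*(208 + T(21, -12)) = 291*(208 + 0) = 291*208 = 60528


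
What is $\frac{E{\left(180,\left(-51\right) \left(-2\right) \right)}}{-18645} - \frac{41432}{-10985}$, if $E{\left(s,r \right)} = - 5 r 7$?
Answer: $\frac{54114406}{13654355} \approx 3.9632$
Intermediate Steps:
$E{\left(s,r \right)} = - 35 r$
$\frac{E{\left(180,\left(-51\right) \left(-2\right) \right)}}{-18645} - \frac{41432}{-10985} = \frac{\left(-35\right) \left(\left(-51\right) \left(-2\right)\right)}{-18645} - \frac{41432}{-10985} = \left(-35\right) 102 \left(- \frac{1}{18645}\right) - - \frac{41432}{10985} = \left(-3570\right) \left(- \frac{1}{18645}\right) + \frac{41432}{10985} = \frac{238}{1243} + \frac{41432}{10985} = \frac{54114406}{13654355}$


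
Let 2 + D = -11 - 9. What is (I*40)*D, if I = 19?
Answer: -16720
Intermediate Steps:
D = -22 (D = -2 + (-11 - 9) = -2 - 20 = -22)
(I*40)*D = (19*40)*(-22) = 760*(-22) = -16720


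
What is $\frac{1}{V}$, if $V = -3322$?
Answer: $- \frac{1}{3322} \approx -0.00030102$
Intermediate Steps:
$\frac{1}{V} = \frac{1}{-3322} = - \frac{1}{3322}$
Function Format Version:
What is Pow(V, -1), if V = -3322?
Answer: Rational(-1, 3322) ≈ -0.00030102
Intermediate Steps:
Pow(V, -1) = Pow(-3322, -1) = Rational(-1, 3322)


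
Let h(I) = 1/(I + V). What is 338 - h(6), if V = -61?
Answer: 18591/55 ≈ 338.02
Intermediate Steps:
h(I) = 1/(-61 + I) (h(I) = 1/(I - 61) = 1/(-61 + I))
338 - h(6) = 338 - 1/(-61 + 6) = 338 - 1/(-55) = 338 - 1*(-1/55) = 338 + 1/55 = 18591/55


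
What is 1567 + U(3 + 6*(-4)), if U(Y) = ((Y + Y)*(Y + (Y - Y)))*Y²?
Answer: 390529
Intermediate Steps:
U(Y) = 2*Y⁴ (U(Y) = ((2*Y)*(Y + 0))*Y² = ((2*Y)*Y)*Y² = (2*Y²)*Y² = 2*Y⁴)
1567 + U(3 + 6*(-4)) = 1567 + 2*(3 + 6*(-4))⁴ = 1567 + 2*(3 - 24)⁴ = 1567 + 2*(-21)⁴ = 1567 + 2*194481 = 1567 + 388962 = 390529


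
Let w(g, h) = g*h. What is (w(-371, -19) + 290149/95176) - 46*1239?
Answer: -4753275171/95176 ≈ -49942.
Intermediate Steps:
(w(-371, -19) + 290149/95176) - 46*1239 = (-371*(-19) + 290149/95176) - 46*1239 = (7049 + 290149*(1/95176)) - 56994 = (7049 + 290149/95176) - 56994 = 671185773/95176 - 56994 = -4753275171/95176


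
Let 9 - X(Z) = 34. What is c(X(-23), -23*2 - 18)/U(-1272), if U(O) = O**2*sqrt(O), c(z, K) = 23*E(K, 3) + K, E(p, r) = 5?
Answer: -17*I*sqrt(318)/343012608 ≈ -8.838e-7*I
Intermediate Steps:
X(Z) = -25 (X(Z) = 9 - 1*34 = 9 - 34 = -25)
c(z, K) = 115 + K (c(z, K) = 23*5 + K = 115 + K)
U(O) = O**(5/2)
c(X(-23), -23*2 - 18)/U(-1272) = (115 + (-23*2 - 18))/((-1272)**(5/2)) = (115 + (-46 - 18))/((3235968*I*sqrt(318))) = (115 - 64)*(-I*sqrt(318)/1029037824) = 51*(-I*sqrt(318)/1029037824) = -17*I*sqrt(318)/343012608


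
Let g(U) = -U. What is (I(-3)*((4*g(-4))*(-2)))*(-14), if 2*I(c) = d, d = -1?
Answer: -224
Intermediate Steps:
I(c) = -½ (I(c) = (½)*(-1) = -½)
(I(-3)*((4*g(-4))*(-2)))*(-14) = -4*(-1*(-4))*(-2)/2*(-14) = -4*4*(-2)/2*(-14) = -8*(-2)*(-14) = -½*(-32)*(-14) = 16*(-14) = -224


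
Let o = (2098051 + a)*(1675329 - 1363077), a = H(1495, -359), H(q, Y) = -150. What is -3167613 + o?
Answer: 655070615439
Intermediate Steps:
a = -150
o = 655073783052 (o = (2098051 - 150)*(1675329 - 1363077) = 2097901*312252 = 655073783052)
-3167613 + o = -3167613 + 655073783052 = 655070615439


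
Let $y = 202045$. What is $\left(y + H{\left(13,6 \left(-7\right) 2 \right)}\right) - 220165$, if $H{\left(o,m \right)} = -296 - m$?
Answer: $-18332$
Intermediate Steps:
$\left(y + H{\left(13,6 \left(-7\right) 2 \right)}\right) - 220165 = \left(202045 - \left(296 + 6 \left(-7\right) 2\right)\right) - 220165 = \left(202045 - \left(296 - 84\right)\right) - 220165 = \left(202045 - 212\right) - 220165 = 201833 - 220165 = -18332$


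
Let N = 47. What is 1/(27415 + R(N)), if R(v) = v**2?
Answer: 1/29624 ≈ 3.3756e-5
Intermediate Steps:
1/(27415 + R(N)) = 1/(27415 + 47**2) = 1/(27415 + 2209) = 1/29624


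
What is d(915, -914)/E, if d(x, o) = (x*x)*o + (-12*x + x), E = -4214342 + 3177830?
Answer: 4181605/5664 ≈ 738.28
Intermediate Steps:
E = -1036512
d(x, o) = -11*x + o*x² (d(x, o) = x²*o - 11*x = o*x² - 11*x = -11*x + o*x²)
d(915, -914)/E = (915*(-11 - 914*915))/(-1036512) = (915*(-11 - 836310))*(-1/1036512) = (915*(-836321))*(-1/1036512) = -765233715*(-1/1036512) = 4181605/5664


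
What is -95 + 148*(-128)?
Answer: -19039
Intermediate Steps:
-95 + 148*(-128) = -95 - 18944 = -19039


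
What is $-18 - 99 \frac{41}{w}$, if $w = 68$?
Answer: $- \frac{5283}{68} \approx -77.691$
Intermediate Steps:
$-18 - 99 \frac{41}{w} = -18 - 99 \cdot \frac{41}{68} = -18 - 99 \cdot 41 \cdot \frac{1}{68} = -18 - \frac{4059}{68} = - \frac{5283}{68}$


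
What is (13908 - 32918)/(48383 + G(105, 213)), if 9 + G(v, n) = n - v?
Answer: -9505/24241 ≈ -0.39210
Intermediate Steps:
G(v, n) = -9 + n - v (G(v, n) = -9 + (n - v) = -9 + n - v)
(13908 - 32918)/(48383 + G(105, 213)) = (13908 - 32918)/(48383 + (-9 + 213 - 1*105)) = -19010/(48383 + (-9 + 213 - 105)) = -19010/(48383 + 99) = -19010/48482 = -19010*1/48482 = -9505/24241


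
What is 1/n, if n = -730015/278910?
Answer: -55782/146003 ≈ -0.38206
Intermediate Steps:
n = -146003/55782 (n = -730015*1/278910 = -146003/55782 ≈ -2.6174)
1/n = 1/(-146003/55782) = -55782/146003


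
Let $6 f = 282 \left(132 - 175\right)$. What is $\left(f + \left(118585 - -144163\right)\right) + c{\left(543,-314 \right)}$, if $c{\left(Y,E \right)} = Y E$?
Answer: $90225$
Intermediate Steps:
$f = -2021$ ($f = \frac{282 \left(132 - 175\right)}{6} = \frac{282 \left(-43\right)}{6} = \frac{1}{6} \left(-12126\right) = -2021$)
$c{\left(Y,E \right)} = E Y$
$\left(f + \left(118585 - -144163\right)\right) + c{\left(543,-314 \right)} = \left(-2021 + \left(118585 - -144163\right)\right) - 170502 = \left(-2021 + \left(118585 + 144163\right)\right) - 170502 = \left(-2021 + 262748\right) - 170502 = 260727 - 170502 = 90225$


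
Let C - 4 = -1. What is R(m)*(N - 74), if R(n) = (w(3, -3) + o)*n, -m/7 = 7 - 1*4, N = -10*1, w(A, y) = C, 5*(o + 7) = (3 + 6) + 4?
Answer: -12348/5 ≈ -2469.6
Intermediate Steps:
o = -22/5 (o = -7 + ((3 + 6) + 4)/5 = -7 + (9 + 4)/5 = -7 + (⅕)*13 = -7 + 13/5 = -22/5 ≈ -4.4000)
C = 3 (C = 4 - 1 = 3)
w(A, y) = 3
N = -10
m = -21 (m = -7*(7 - 1*4) = -7*(7 - 4) = -7*3 = -21)
R(n) = -7*n/5 (R(n) = (3 - 22/5)*n = -7*n/5)
R(m)*(N - 74) = (-7/5*(-21))*(-10 - 74) = (147/5)*(-84) = -12348/5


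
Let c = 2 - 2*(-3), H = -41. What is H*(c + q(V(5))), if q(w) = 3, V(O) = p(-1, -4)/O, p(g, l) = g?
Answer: -451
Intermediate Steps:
V(O) = -1/O
c = 8 (c = 2 + 6 = 8)
H*(c + q(V(5))) = -41*(8 + 3) = -41*11 = -451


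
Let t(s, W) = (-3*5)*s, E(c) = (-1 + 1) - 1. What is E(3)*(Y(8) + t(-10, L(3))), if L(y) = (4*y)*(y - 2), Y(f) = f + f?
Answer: -166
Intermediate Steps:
Y(f) = 2*f
E(c) = -1 (E(c) = 0 - 1 = -1)
L(y) = 4*y*(-2 + y) (L(y) = (4*y)*(-2 + y) = 4*y*(-2 + y))
t(s, W) = -15*s
E(3)*(Y(8) + t(-10, L(3))) = -(2*8 - 15*(-10)) = -(16 + 150) = -1*166 = -166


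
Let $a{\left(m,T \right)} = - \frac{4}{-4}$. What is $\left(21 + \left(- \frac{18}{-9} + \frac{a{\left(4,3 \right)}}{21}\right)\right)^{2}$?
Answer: $\frac{234256}{441} \approx 531.19$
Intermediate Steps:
$a{\left(m,T \right)} = 1$ ($a{\left(m,T \right)} = \left(-4\right) \left(- \frac{1}{4}\right) = 1$)
$\left(21 + \left(- \frac{18}{-9} + \frac{a{\left(4,3 \right)}}{21}\right)\right)^{2} = \left(21 + \left(- \frac{18}{-9} + 1 \cdot \frac{1}{21}\right)\right)^{2} = \left(21 + \left(\left(-18\right) \left(- \frac{1}{9}\right) + 1 \cdot \frac{1}{21}\right)\right)^{2} = \left(21 + \left(2 + \frac{1}{21}\right)\right)^{2} = \left(21 + \frac{43}{21}\right)^{2} = \left(\frac{484}{21}\right)^{2} = \frac{234256}{441}$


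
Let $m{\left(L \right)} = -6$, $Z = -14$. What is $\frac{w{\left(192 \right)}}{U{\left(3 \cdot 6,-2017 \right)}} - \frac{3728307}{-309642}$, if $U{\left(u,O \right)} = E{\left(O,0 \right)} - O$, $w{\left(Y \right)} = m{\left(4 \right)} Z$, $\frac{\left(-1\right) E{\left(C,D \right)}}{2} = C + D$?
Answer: $\frac{2509555065}{208182638} \approx 12.055$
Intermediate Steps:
$E{\left(C,D \right)} = - 2 C - 2 D$ ($E{\left(C,D \right)} = - 2 \left(C + D\right) = - 2 C - 2 D$)
$w{\left(Y \right)} = 84$ ($w{\left(Y \right)} = \left(-6\right) \left(-14\right) = 84$)
$U{\left(u,O \right)} = - 3 O$ ($U{\left(u,O \right)} = \left(- 2 O - 0\right) - O = \left(- 2 O + 0\right) - O = - 2 O - O = - 3 O$)
$\frac{w{\left(192 \right)}}{U{\left(3 \cdot 6,-2017 \right)}} - \frac{3728307}{-309642} = \frac{84}{\left(-3\right) \left(-2017\right)} - \frac{3728307}{-309642} = \frac{84}{6051} - - \frac{1242769}{103214} = 84 \cdot \frac{1}{6051} + \frac{1242769}{103214} = \frac{28}{2017} + \frac{1242769}{103214} = \frac{2509555065}{208182638}$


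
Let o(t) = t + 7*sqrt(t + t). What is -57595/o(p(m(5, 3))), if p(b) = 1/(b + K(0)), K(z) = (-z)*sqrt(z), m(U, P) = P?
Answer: 172785/293 - 1209495*sqrt(6)/293 ≈ -9521.7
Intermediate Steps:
K(z) = -z**(3/2)
p(b) = 1/b (p(b) = 1/(b - 0**(3/2)) = 1/(b - 1*0) = 1/(b + 0) = 1/b)
o(t) = t + 7*sqrt(2)*sqrt(t) (o(t) = t + 7*sqrt(2*t) = t + 7*(sqrt(2)*sqrt(t)) = t + 7*sqrt(2)*sqrt(t))
-57595/o(p(m(5, 3))) = -57595/(1/3 + 7*sqrt(2)*sqrt(1/3)) = -57595/(1/3 + 7*sqrt(2)*(sqrt(3)/3)) = -57595/(1/3 + 7*sqrt(6)/3)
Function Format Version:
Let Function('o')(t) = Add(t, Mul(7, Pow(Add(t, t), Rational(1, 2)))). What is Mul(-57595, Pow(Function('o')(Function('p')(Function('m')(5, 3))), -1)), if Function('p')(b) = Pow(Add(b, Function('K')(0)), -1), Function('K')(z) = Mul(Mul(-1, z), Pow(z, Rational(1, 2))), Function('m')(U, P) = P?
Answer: Add(Rational(172785, 293), Mul(Rational(-1209495, 293), Pow(6, Rational(1, 2)))) ≈ -9521.7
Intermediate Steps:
Function('K')(z) = Mul(-1, Pow(z, Rational(3, 2)))
Function('p')(b) = Pow(b, -1) (Function('p')(b) = Pow(Add(b, Mul(-1, Pow(0, Rational(3, 2)))), -1) = Pow(Add(b, Mul(-1, 0)), -1) = Pow(Add(b, 0), -1) = Pow(b, -1))
Function('o')(t) = Add(t, Mul(7, Pow(2, Rational(1, 2)), Pow(t, Rational(1, 2)))) (Function('o')(t) = Add(t, Mul(7, Pow(Mul(2, t), Rational(1, 2)))) = Add(t, Mul(7, Mul(Pow(2, Rational(1, 2)), Pow(t, Rational(1, 2))))) = Add(t, Mul(7, Pow(2, Rational(1, 2)), Pow(t, Rational(1, 2)))))
Mul(-57595, Pow(Function('o')(Function('p')(Function('m')(5, 3))), -1)) = Mul(-57595, Pow(Add(Pow(3, -1), Mul(7, Pow(2, Rational(1, 2)), Pow(Pow(3, -1), Rational(1, 2)))), -1)) = Mul(-57595, Pow(Add(Rational(1, 3), Mul(7, Pow(2, Rational(1, 2)), Pow(Rational(1, 3), Rational(1, 2)))), -1)) = Mul(-57595, Pow(Add(Rational(1, 3), Mul(7, Pow(2, Rational(1, 2)), Mul(Rational(1, 3), Pow(3, Rational(1, 2))))), -1)) = Mul(-57595, Pow(Add(Rational(1, 3), Mul(Rational(7, 3), Pow(6, Rational(1, 2)))), -1))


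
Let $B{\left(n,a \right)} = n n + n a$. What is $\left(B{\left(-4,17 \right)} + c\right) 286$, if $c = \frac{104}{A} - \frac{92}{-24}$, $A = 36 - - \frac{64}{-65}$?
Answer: $- \frac{22065043}{1707} \approx -12926.0$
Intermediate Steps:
$A = \frac{2276}{65}$ ($A = 36 - \left(-64\right) \left(- \frac{1}{65}\right) = 36 - \frac{64}{65} = \frac{2276}{65} \approx 35.015$)
$c = \frac{23227}{3414}$ ($c = \frac{104}{\frac{2276}{65}} - \frac{92}{-24} = 104 \cdot \frac{65}{2276} - - \frac{23}{6} = \frac{1690}{569} + \frac{23}{6} = \frac{23227}{3414} \approx 6.8035$)
$B{\left(n,a \right)} = n^{2} + a n$
$\left(B{\left(-4,17 \right)} + c\right) 286 = \left(- 4 \left(17 - 4\right) + \frac{23227}{3414}\right) 286 = \left(\left(-4\right) 13 + \frac{23227}{3414}\right) 286 = \left(-52 + \frac{23227}{3414}\right) 286 = \left(- \frac{154301}{3414}\right) 286 = - \frac{22065043}{1707}$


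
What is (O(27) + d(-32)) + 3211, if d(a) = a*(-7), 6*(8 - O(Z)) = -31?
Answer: 20689/6 ≈ 3448.2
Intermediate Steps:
O(Z) = 79/6 (O(Z) = 8 - ⅙*(-31) = 8 + 31/6 = 79/6)
d(a) = -7*a
(O(27) + d(-32)) + 3211 = (79/6 - 7*(-32)) + 3211 = (79/6 + 224) + 3211 = 1423/6 + 3211 = 20689/6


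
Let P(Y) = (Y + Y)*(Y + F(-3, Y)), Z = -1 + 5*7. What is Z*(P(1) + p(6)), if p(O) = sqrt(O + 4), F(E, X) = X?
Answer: 136 + 34*sqrt(10) ≈ 243.52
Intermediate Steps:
p(O) = sqrt(4 + O)
Z = 34 (Z = -1 + 35 = 34)
P(Y) = 4*Y**2 (P(Y) = (Y + Y)*(Y + Y) = (2*Y)*(2*Y) = 4*Y**2)
Z*(P(1) + p(6)) = 34*(4*1**2 + sqrt(4 + 6)) = 34*(4*1 + sqrt(10)) = 34*(4 + sqrt(10)) = 136 + 34*sqrt(10)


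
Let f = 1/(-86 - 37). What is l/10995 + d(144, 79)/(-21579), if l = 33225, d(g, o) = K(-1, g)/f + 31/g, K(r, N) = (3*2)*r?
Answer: 6804917741/2277706608 ≈ 2.9876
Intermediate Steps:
K(r, N) = 6*r
f = -1/123 (f = 1/(-123) = -1/123 ≈ -0.0081301)
d(g, o) = 738 + 31/g (d(g, o) = (6*(-1))/(-1/123) + 31/g = -6*(-123) + 31/g = 738 + 31/g)
l/10995 + d(144, 79)/(-21579) = 33225/10995 + (738 + 31/144)/(-21579) = 33225*(1/10995) + (738 + 31*(1/144))*(-1/21579) = 2215/733 + (738 + 31/144)*(-1/21579) = 2215/733 + (106303/144)*(-1/21579) = 2215/733 - 106303/3107376 = 6804917741/2277706608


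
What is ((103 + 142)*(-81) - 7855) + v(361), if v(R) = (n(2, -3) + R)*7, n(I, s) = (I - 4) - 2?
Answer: -25201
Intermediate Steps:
n(I, s) = -6 + I (n(I, s) = (-4 + I) - 2 = -6 + I)
v(R) = -28 + 7*R (v(R) = ((-6 + 2) + R)*7 = (-4 + R)*7 = -28 + 7*R)
((103 + 142)*(-81) - 7855) + v(361) = ((103 + 142)*(-81) - 7855) + (-28 + 7*361) = (245*(-81) - 7855) + (-28 + 2527) = (-19845 - 7855) + 2499 = -27700 + 2499 = -25201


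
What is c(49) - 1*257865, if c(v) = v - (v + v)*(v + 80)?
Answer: -270458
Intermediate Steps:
c(v) = v - 2*v*(80 + v)
c(49) - 1*257865 = -1*49*(159 + 2*49) - 1*257865 = -1*49*(159 + 98) - 257865 = -1*49*257 - 257865 = -12593 - 257865 = -270458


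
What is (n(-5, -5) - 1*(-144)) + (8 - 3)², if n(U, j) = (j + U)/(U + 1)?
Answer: 343/2 ≈ 171.50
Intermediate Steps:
n(U, j) = (U + j)/(1 + U)
(n(-5, -5) - 1*(-144)) + (8 - 3)² = ((-5 - 5)/(1 - 5) - 1*(-144)) + (8 - 3)² = (-10/(-4) + 144) + 5² = (-¼*(-10) + 144) + 25 = (5/2 + 144) + 25 = 293/2 + 25 = 343/2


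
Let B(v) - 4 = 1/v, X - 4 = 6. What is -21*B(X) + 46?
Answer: -401/10 ≈ -40.100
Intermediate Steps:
X = 10 (X = 4 + 6 = 10)
B(v) = 4 + 1/v
-21*B(X) + 46 = -21*(4 + 1/10) + 46 = -21*(4 + ⅒) + 46 = -21*41/10 + 46 = -861/10 + 46 = -401/10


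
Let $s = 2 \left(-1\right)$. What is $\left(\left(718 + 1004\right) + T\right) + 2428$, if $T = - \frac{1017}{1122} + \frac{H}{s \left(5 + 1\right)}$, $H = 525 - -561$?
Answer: $\frac{758957}{187} \approx 4058.6$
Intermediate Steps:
$s = -2$
$H = 1086$ ($H = 525 + 561 = 1086$)
$T = - \frac{17093}{187}$ ($T = - \frac{1017}{1122} + \frac{1086}{\left(-2\right) \left(5 + 1\right)} = \left(-1017\right) \frac{1}{1122} + \frac{1086}{\left(-2\right) 6} = - \frac{339}{374} + \frac{1086}{-12} = - \frac{339}{374} + 1086 \left(- \frac{1}{12}\right) = - \frac{339}{374} - \frac{181}{2} = - \frac{17093}{187} \approx -91.406$)
$\left(\left(718 + 1004\right) + T\right) + 2428 = \left(\left(718 + 1004\right) - \frac{17093}{187}\right) + 2428 = \left(1722 - \frac{17093}{187}\right) + 2428 = \frac{304921}{187} + 2428 = \frac{758957}{187}$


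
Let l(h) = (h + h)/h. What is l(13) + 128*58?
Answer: 7426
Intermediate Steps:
l(h) = 2 (l(h) = (2*h)/h = 2)
l(13) + 128*58 = 2 + 128*58 = 2 + 7424 = 7426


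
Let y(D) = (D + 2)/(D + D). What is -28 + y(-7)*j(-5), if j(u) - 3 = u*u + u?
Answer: -277/14 ≈ -19.786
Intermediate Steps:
j(u) = 3 + u + u² (j(u) = 3 + (u*u + u) = 3 + (u² + u) = 3 + (u + u²) = 3 + u + u²)
y(D) = (2 + D)/(2*D) (y(D) = (2 + D)/((2*D)) = (2 + D)*(1/(2*D)) = (2 + D)/(2*D))
-28 + y(-7)*j(-5) = -28 + ((½)*(2 - 7)/(-7))*(3 - 5 + (-5)²) = -28 + ((½)*(-⅐)*(-5))*(3 - 5 + 25) = -28 + (5/14)*23 = -28 + 115/14 = -277/14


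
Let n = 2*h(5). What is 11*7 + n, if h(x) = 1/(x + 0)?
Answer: 387/5 ≈ 77.400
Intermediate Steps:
h(x) = 1/x
n = 2/5 ≈ 0.40000
11*7 + n = 11*7 + 2/5 = 77 + 2/5 = 387/5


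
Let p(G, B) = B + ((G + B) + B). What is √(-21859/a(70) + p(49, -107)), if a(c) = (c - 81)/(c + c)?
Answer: 2*√8407487/11 ≈ 527.19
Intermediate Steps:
a(c) = (-81 + c)/(2*c) (a(c) = (-81 + c)/((2*c)) = (-81 + c)*(1/(2*c)) = (-81 + c)/(2*c))
p(G, B) = G + 3*B (p(G, B) = B + ((B + G) + B) = B + (G + 2*B) = G + 3*B)
√(-21859/a(70) + p(49, -107)) = √(-21859*140/(-81 + 70) + (49 + 3*(-107))) = √(-21859/((½)*(1/70)*(-11)) + (49 - 321)) = √(-21859/(-11/140) - 272) = √(-21859*(-140/11) - 272) = √(3060260/11 - 272) = √(3057268/11) = 2*√8407487/11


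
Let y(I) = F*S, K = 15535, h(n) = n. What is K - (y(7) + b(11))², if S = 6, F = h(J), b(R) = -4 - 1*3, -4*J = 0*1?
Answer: 15486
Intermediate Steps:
J = 0 (J = -0 = -¼*0 = 0)
b(R) = -7 (b(R) = -4 - 3 = -7)
F = 0
y(I) = 0 (y(I) = 0*6 = 0)
K - (y(7) + b(11))² = 15535 - (0 - 7)² = 15535 - 1*(-7)² = 15535 - 1*49 = 15535 - 49 = 15486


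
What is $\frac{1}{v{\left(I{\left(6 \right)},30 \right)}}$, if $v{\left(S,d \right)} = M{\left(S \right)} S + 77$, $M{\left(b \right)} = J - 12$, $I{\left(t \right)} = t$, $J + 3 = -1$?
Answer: $- \frac{1}{19} \approx -0.052632$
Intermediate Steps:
$J = -4$ ($J = -3 - 1 = -4$)
$M{\left(b \right)} = -16$ ($M{\left(b \right)} = -4 - 12 = -16$)
$v{\left(S,d \right)} = 77 - 16 S$ ($v{\left(S,d \right)} = - 16 S + 77 = 77 - 16 S$)
$\frac{1}{v{\left(I{\left(6 \right)},30 \right)}} = \frac{1}{77 - 96} = \frac{1}{-19} = - \frac{1}{19}$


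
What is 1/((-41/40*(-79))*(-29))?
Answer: -40/93931 ≈ -0.00042584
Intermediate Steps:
1/((-41/40*(-79))*(-29)) = 1/((-41*1/40*(-79))*(-29)) = 1/(-41/40*(-79)*(-29)) = 1/((3239/40)*(-29)) = 1/(-93931/40) = -40/93931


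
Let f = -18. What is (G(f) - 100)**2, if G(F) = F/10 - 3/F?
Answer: 9296401/900 ≈ 10329.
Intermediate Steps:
G(F) = -3/F + F/10 (G(F) = F*(1/10) - 3/F = F/10 - 3/F = -3/F + F/10)
(G(f) - 100)**2 = ((-3/(-18) + (1/10)*(-18)) - 100)**2 = ((-3*(-1/18) - 9/5) - 100)**2 = ((1/6 - 9/5) - 100)**2 = (-49/30 - 100)**2 = (-3049/30)**2 = 9296401/900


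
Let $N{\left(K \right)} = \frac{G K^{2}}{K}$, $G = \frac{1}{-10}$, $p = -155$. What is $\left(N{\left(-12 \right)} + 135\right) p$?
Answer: $-21111$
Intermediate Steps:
$G = - \frac{1}{10} \approx -0.1$
$N{\left(K \right)} = - \frac{K}{10}$ ($N{\left(K \right)} = \frac{\left(- \frac{1}{10}\right) K^{2}}{K} = - \frac{K}{10}$)
$\left(N{\left(-12 \right)} + 135\right) p = \left(\left(- \frac{1}{10}\right) \left(-12\right) + 135\right) \left(-155\right) = \left(\frac{6}{5} + 135\right) \left(-155\right) = \frac{681}{5} \left(-155\right) = -21111$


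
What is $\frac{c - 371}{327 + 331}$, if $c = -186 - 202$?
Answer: $- \frac{759}{658} \approx -1.1535$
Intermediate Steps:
$c = -388$
$\frac{c - 371}{327 + 331} = \frac{-388 - 371}{327 + 331} = - \frac{759}{658}$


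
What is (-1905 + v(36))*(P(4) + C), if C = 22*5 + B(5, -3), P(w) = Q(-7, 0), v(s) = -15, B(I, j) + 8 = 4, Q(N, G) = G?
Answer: -203520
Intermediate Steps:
B(I, j) = -4 (B(I, j) = -8 + 4 = -4)
P(w) = 0
C = 106 (C = 22*5 - 4 = 110 - 4 = 106)
(-1905 + v(36))*(P(4) + C) = (-1905 - 15)*(0 + 106) = -1920*106 = -203520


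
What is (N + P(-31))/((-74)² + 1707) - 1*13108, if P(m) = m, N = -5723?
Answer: -94160518/7183 ≈ -13109.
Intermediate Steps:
(N + P(-31))/((-74)² + 1707) - 1*13108 = (-5723 - 31)/((-74)² + 1707) - 1*13108 = -5754/(5476 + 1707) - 13108 = -5754/7183 - 13108 = -94160518/7183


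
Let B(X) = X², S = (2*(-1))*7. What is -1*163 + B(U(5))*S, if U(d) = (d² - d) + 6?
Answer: -9627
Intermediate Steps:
U(d) = 6 + d² - d
S = -14 (S = -2*7 = -14)
-1*163 + B(U(5))*S = -1*163 + (6 + 5² - 1*5)²*(-14) = -163 + (6 + 25 - 5)²*(-14) = -163 + 26²*(-14) = -163 + 676*(-14) = -163 - 9464 = -9627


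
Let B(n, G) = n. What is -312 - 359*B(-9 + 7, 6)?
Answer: 406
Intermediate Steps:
-312 - 359*B(-9 + 7, 6) = -312 - 359*(-9 + 7) = -312 - 359*(-2) = -312 + 718 = 406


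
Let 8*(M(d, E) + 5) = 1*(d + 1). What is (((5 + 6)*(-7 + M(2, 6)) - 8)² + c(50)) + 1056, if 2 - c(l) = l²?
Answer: 1089281/64 ≈ 17020.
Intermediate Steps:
M(d, E) = -39/8 + d/8 (M(d, E) = -5 + (1*(d + 1))/8 = -5 + (1*(1 + d))/8 = -5 + (1 + d)/8 = -5 + (⅛ + d/8) = -39/8 + d/8)
c(l) = 2 - l²
(((5 + 6)*(-7 + M(2, 6)) - 8)² + c(50)) + 1056 = (((5 + 6)*(-7 + (-39/8 + (⅛)*2)) - 8)² + (2 - 1*50²)) + 1056 = ((11*(-7 + (-39/8 + ¼)) - 8)² + (2 - 1*2500)) + 1056 = ((11*(-7 - 37/8) - 8)² + (2 - 2500)) + 1056 = ((11*(-93/8) - 8)² - 2498) + 1056 = ((-1023/8 - 8)² - 2498) + 1056 = ((-1087/8)² - 2498) + 1056 = (1181569/64 - 2498) + 1056 = 1021697/64 + 1056 = 1089281/64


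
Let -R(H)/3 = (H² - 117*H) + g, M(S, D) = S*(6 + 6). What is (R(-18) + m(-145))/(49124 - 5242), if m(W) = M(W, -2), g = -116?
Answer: -4341/21941 ≈ -0.19785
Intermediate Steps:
M(S, D) = 12*S (M(S, D) = S*12 = 12*S)
m(W) = 12*W
R(H) = 348 - 3*H² + 351*H (R(H) = -3*((H² - 117*H) - 116) = -3*(-116 + H² - 117*H) = 348 - 3*H² + 351*H)
(R(-18) + m(-145))/(49124 - 5242) = ((348 - 3*(-18)² + 351*(-18)) + 12*(-145))/(49124 - 5242) = ((348 - 3*324 - 6318) - 1740)/43882 = ((348 - 972 - 6318) - 1740)*(1/43882) = (-6942 - 1740)*(1/43882) = -8682*1/43882 = -4341/21941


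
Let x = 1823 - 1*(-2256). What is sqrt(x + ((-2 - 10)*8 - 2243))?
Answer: 2*sqrt(435) ≈ 41.713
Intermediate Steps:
x = 4079 (x = 1823 + 2256 = 4079)
sqrt(x + ((-2 - 10)*8 - 2243)) = sqrt(4079 + ((-2 - 10)*8 - 2243)) = sqrt(4079 + (-12*8 - 2243)) = sqrt(4079 + (-96 - 2243)) = sqrt(4079 - 2339) = sqrt(1740) = 2*sqrt(435)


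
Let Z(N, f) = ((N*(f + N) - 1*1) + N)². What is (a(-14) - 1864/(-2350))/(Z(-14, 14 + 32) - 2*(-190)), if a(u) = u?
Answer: -15518/252330075 ≈ -6.1499e-5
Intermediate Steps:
Z(N, f) = (-1 + N + N*(N + f))² (Z(N, f) = ((N*(N + f) - 1) + N)² = ((-1 + N*(N + f)) + N)² = (-1 + N + N*(N + f))²)
(a(-14) - 1864/(-2350))/(Z(-14, 14 + 32) - 2*(-190)) = (-14 - 1864/(-2350))/((-1 - 14 + (-14)² - 14*(14 + 32))² - 2*(-190)) = (-14 - 1864*(-1/2350))/((-1 - 14 + 196 - 14*46)² + 380) = (-14 + 932/1175)/((-1 - 14 + 196 - 644)² + 380) = -15518/(1175*((-463)² + 380)) = -15518/(1175*(214369 + 380)) = -15518/1175/214749 = -15518/1175*1/214749 = -15518/252330075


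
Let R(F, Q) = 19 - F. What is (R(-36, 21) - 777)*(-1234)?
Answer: 890948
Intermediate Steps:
(R(-36, 21) - 777)*(-1234) = ((19 - 1*(-36)) - 777)*(-1234) = ((19 + 36) - 777)*(-1234) = (55 - 777)*(-1234) = -722*(-1234) = 890948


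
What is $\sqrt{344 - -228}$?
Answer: $2 \sqrt{143} \approx 23.917$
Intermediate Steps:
$\sqrt{344 - -228} = \sqrt{344 + 228} = \sqrt{572} = 2 \sqrt{143}$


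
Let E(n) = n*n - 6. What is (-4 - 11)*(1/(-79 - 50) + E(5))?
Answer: -12250/43 ≈ -284.88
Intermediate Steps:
E(n) = -6 + n² (E(n) = n² - 6 = -6 + n²)
(-4 - 11)*(1/(-79 - 50) + E(5)) = (-4 - 11)*(1/(-79 - 50) + (-6 + 5²)) = -15*(1/(-129) + (-6 + 25)) = -15*(-1/129 + 19) = -15*2450/129 = -12250/43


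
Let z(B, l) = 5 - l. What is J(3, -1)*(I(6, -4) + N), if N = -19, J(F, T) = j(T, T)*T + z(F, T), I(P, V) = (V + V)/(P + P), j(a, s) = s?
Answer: -413/3 ≈ -137.67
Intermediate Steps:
I(P, V) = V/P (I(P, V) = (2*V)/((2*P)) = (2*V)*(1/(2*P)) = V/P)
J(F, T) = 5 + T**2 - T (J(F, T) = T*T + (5 - T) = T**2 + (5 - T) = 5 + T**2 - T)
J(3, -1)*(I(6, -4) + N) = (5 + (-1)**2 - 1*(-1))*(-4/6 - 19) = (5 + 1 + 1)*(-4*1/6 - 19) = 7*(-2/3 - 19) = 7*(-59/3) = -413/3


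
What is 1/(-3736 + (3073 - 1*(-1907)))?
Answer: 1/1244 ≈ 0.00080386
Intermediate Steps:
1/(-3736 + (3073 - 1*(-1907))) = 1/(-3736 + (3073 + 1907)) = 1/(-3736 + 4980) = 1/1244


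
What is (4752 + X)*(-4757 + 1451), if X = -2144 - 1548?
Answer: -3504360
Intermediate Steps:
X = -3692
(4752 + X)*(-4757 + 1451) = (4752 - 3692)*(-4757 + 1451) = 1060*(-3306) = -3504360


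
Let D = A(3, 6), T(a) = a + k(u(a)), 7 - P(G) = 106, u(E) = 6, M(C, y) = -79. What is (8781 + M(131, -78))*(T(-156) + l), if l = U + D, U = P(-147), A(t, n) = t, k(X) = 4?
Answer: -2158096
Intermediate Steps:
P(G) = -99 (P(G) = 7 - 1*106 = 7 - 106 = -99)
U = -99
T(a) = 4 + a (T(a) = a + 4 = 4 + a)
D = 3
l = -96 (l = -99 + 3 = -96)
(8781 + M(131, -78))*(T(-156) + l) = (8781 - 79)*((4 - 156) - 96) = 8702*(-152 - 96) = 8702*(-248) = -2158096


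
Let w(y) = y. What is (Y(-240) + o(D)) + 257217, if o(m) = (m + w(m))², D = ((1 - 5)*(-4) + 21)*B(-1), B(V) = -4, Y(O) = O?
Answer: 344593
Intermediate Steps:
D = -148 (D = ((1 - 5)*(-4) + 21)*(-4) = (-4*(-4) + 21)*(-4) = (16 + 21)*(-4) = 37*(-4) = -148)
o(m) = 4*m² (o(m) = (m + m)² = (2*m)² = 4*m²)
(Y(-240) + o(D)) + 257217 = (-240 + 4*(-148)²) + 257217 = (-240 + 4*21904) + 257217 = (-240 + 87616) + 257217 = 87376 + 257217 = 344593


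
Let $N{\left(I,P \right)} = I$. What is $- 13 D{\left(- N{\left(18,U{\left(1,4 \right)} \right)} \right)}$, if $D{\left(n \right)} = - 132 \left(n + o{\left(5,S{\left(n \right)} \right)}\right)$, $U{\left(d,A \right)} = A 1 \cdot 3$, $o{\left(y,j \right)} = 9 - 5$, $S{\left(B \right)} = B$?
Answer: $-24024$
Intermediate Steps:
$o{\left(y,j \right)} = 4$ ($o{\left(y,j \right)} = 9 - 5 = 4$)
$U{\left(d,A \right)} = 3 A$ ($U{\left(d,A \right)} = A 3 = 3 A$)
$D{\left(n \right)} = -528 - 132 n$ ($D{\left(n \right)} = - 132 \left(n + 4\right) = - 132 \left(4 + n\right) = -528 - 132 n$)
$- 13 D{\left(- N{\left(18,U{\left(1,4 \right)} \right)} \right)} = - 13 \left(-528 - 132 \left(\left(-1\right) 18\right)\right) = - 13 \left(-528 - -2376\right) = - 13 \left(-528 + 2376\right) = \left(-13\right) 1848 = -24024$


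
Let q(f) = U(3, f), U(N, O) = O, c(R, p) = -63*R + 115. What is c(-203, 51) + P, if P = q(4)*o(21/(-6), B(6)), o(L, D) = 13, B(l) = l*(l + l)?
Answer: 12956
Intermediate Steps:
c(R, p) = 115 - 63*R
q(f) = f
B(l) = 2*l² (B(l) = l*(2*l) = 2*l²)
P = 52 (P = 4*13 = 52)
c(-203, 51) + P = (115 - 63*(-203)) + 52 = (115 + 12789) + 52 = 12904 + 52 = 12956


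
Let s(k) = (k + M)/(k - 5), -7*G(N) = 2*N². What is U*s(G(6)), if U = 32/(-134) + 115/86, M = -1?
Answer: 499991/616534 ≈ 0.81097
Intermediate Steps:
G(N) = -2*N²/7
U = 6329/5762 (U = 32*(-1/134) + 115*(1/86) = -16/67 + 115/86 = 6329/5762 ≈ 1.0984)
s(k) = (-1 + k)/(-5 + k) (s(k) = (k - 1)/(k - 5) = (-1 + k)/(-5 + k))
U*s(G(6)) = 6329*((-1 - 2/7*6²)/(-5 - 2/7*6²))/5762 = 6329*((-1 - 2/7*36)/(-5 - 2/7*36))/5762 = 6329*((-1 - 72/7)/(-5 - 72/7))/5762 = 6329*(-79/7/(-107/7))/5762 = 6329*(-7/107*(-79/7))/5762 = (6329/5762)*(79/107) = 499991/616534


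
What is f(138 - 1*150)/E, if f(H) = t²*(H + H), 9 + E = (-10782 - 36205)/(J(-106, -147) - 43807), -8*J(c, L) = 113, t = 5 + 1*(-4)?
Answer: 442824/146275 ≈ 3.0273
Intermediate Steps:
t = 1 (t = 5 - 4 = 1)
J(c, L) = -113/8 (J(c, L) = -⅛*113 = -113/8)
E = -146275/18451 (E = -9 + (-10782 - 36205)/(-113/8 - 43807) = -9 - 46987/(-350569/8) = -9 - 46987*(-8/350569) = -9 + 19784/18451 = -146275/18451 ≈ -7.9278)
f(H) = 2*H (f(H) = 1²*(H + H) = 1*(2*H) = 2*H)
f(138 - 1*150)/E = (2*(138 - 1*150))/(-146275/18451) = (2*(138 - 150))*(-18451/146275) = (2*(-12))*(-18451/146275) = -24*(-18451/146275) = 442824/146275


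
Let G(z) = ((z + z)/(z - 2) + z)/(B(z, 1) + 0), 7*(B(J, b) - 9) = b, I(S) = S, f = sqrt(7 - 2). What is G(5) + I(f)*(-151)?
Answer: 175/192 - 151*sqrt(5) ≈ -336.73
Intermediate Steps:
f = sqrt(5) ≈ 2.2361
B(J, b) = 9 + b/7
G(z) = 7*z/64 + 7*z/(32*(-2 + z)) (G(z) = ((z + z)/(z - 2) + z)/((9 + (1/7)*1) + 0) = ((2*z)/(-2 + z) + z)/((9 + 1/7) + 0) = (2*z/(-2 + z) + z)/(64/7 + 0) = (z + 2*z/(-2 + z))/(64/7) = (z + 2*z/(-2 + z))*(7/64) = 7*z/64 + 7*z/(32*(-2 + z)))
G(5) + I(f)*(-151) = (7/64)*5**2/(-2 + 5) + sqrt(5)*(-151) = (7/64)*25/3 - 151*sqrt(5) = (7/64)*25*(1/3) - 151*sqrt(5) = 175/192 - 151*sqrt(5)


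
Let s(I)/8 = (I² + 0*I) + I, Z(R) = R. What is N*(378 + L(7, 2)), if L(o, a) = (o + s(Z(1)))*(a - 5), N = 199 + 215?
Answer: 127926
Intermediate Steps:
s(I) = 8*I + 8*I² (s(I) = 8*((I² + 0*I) + I) = 8*((I² + 0) + I) = 8*(I² + I) = 8*(I + I²) = 8*I + 8*I²)
N = 414
L(o, a) = (-5 + a)*(16 + o) (L(o, a) = (o + 8*1*(1 + 1))*(a - 5) = (o + 8*1*2)*(-5 + a) = (o + 16)*(-5 + a) = (16 + o)*(-5 + a) = (-5 + a)*(16 + o))
N*(378 + L(7, 2)) = 414*(378 + (-80 - 5*7 + 16*2 + 2*7)) = 414*(378 + (-80 - 35 + 32 + 14)) = 414*(378 - 69) = 414*309 = 127926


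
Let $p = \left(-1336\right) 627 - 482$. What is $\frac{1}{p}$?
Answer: $- \frac{1}{838154} \approx -1.1931 \cdot 10^{-6}$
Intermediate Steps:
$p = -838154$ ($p = -837672 - 482 = -838154$)
$\frac{1}{p} = \frac{1}{-838154} = - \frac{1}{838154}$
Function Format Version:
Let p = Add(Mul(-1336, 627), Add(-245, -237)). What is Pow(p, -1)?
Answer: Rational(-1, 838154) ≈ -1.1931e-6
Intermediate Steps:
p = -838154 (p = Add(-837672, -482) = -838154)
Pow(p, -1) = Pow(-838154, -1) = Rational(-1, 838154)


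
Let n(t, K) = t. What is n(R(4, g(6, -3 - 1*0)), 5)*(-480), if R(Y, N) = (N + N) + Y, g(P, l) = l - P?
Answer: 6720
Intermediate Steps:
R(Y, N) = Y + 2*N (R(Y, N) = 2*N + Y = Y + 2*N)
n(R(4, g(6, -3 - 1*0)), 5)*(-480) = (4 + 2*((-3 - 1*0) - 1*6))*(-480) = (4 + 2*((-3 + 0) - 6))*(-480) = (4 + 2*(-3 - 6))*(-480) = (4 + 2*(-9))*(-480) = (4 - 18)*(-480) = -14*(-480) = 6720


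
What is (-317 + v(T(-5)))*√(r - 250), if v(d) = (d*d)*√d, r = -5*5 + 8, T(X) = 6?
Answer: I*√267*(-317 + 36*√6) ≈ -3738.9*I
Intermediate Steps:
r = -17 (r = -25 + 8 = -17)
v(d) = d^(5/2) (v(d) = d²*√d = d^(5/2))
(-317 + v(T(-5)))*√(r - 250) = (-317 + 6^(5/2))*√(-17 - 250) = (-317 + 36*√6)*√(-267) = (-317 + 36*√6)*(I*√267) = I*√267*(-317 + 36*√6)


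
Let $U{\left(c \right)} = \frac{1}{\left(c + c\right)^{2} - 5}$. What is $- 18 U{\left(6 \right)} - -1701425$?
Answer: $\frac{236498057}{139} \approx 1.7014 \cdot 10^{6}$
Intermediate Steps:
$U{\left(c \right)} = \frac{1}{-5 + 4 c^{2}}$ ($U{\left(c \right)} = \frac{1}{\left(2 c\right)^{2} - 5} = \frac{1}{4 c^{2} - 5} = \frac{1}{-5 + 4 c^{2}}$)
$- 18 U{\left(6 \right)} - -1701425 = - \frac{18}{-5 + 4 \cdot 6^{2}} - -1701425 = - \frac{18}{-5 + 4 \cdot 36} + 1701425 = - \frac{18}{-5 + 144} + 1701425 = - \frac{18}{139} + 1701425 = \frac{236498057}{139}$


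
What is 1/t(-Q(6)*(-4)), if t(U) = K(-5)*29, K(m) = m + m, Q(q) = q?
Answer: -1/290 ≈ -0.0034483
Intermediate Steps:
K(m) = 2*m
t(U) = -290 (t(U) = (2*(-5))*29 = -10*29 = -290)
1/t(-Q(6)*(-4)) = 1/(-290) = -1/290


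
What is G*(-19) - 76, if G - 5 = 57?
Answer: -1254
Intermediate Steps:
G = 62 (G = 5 + 57 = 62)
G*(-19) - 76 = 62*(-19) - 76 = -1178 - 76 = -1254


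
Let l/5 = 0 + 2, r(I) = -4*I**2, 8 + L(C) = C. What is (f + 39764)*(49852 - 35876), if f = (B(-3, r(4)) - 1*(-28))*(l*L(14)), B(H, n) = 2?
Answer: 580898464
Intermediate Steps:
L(C) = -8 + C
l = 10 (l = 5*(0 + 2) = 5*2 = 10)
f = 1800 (f = (2 - 1*(-28))*(10*(-8 + 14)) = (2 + 28)*(10*6) = 30*60 = 1800)
(f + 39764)*(49852 - 35876) = (1800 + 39764)*(49852 - 35876) = 41564*13976 = 580898464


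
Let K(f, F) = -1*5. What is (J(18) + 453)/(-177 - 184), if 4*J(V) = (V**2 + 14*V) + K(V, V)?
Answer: -2383/1444 ≈ -1.6503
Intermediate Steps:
K(f, F) = -5
J(V) = -5/4 + V**2/4 + 7*V/2 (J(V) = ((V**2 + 14*V) - 5)/4 = (-5 + V**2 + 14*V)/4 = -5/4 + V**2/4 + 7*V/2)
(J(18) + 453)/(-177 - 184) = ((-5/4 + (1/4)*18**2 + (7/2)*18) + 453)/(-177 - 184) = ((-5/4 + (1/4)*324 + 63) + 453)/(-361) = ((-5/4 + 81 + 63) + 453)*(-1/361) = (571/4 + 453)*(-1/361) = (2383/4)*(-1/361) = -2383/1444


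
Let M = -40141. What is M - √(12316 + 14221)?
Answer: -40141 - √26537 ≈ -40304.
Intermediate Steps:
M - √(12316 + 14221) = -40141 - √(12316 + 14221) = -40141 - √26537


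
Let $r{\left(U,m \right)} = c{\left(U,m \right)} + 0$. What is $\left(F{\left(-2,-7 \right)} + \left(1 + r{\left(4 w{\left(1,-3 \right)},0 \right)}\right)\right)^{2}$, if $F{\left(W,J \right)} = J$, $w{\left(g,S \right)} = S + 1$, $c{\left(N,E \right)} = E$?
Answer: $36$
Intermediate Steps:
$w{\left(g,S \right)} = 1 + S$
$r{\left(U,m \right)} = m$ ($r{\left(U,m \right)} = m + 0 = m$)
$\left(F{\left(-2,-7 \right)} + \left(1 + r{\left(4 w{\left(1,-3 \right)},0 \right)}\right)\right)^{2} = \left(-7 + \left(1 + 0\right)\right)^{2} = \left(-7 + 1\right)^{2} = \left(-6\right)^{2} = 36$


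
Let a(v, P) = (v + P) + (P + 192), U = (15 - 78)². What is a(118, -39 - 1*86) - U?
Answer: -3909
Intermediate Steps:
U = 3969 (U = (-63)² = 3969)
a(v, P) = 192 + v + 2*P (a(v, P) = (P + v) + (192 + P) = 192 + v + 2*P)
a(118, -39 - 1*86) - U = (192 + 118 + 2*(-39 - 1*86)) - 1*3969 = (192 + 118 + 2*(-39 - 86)) - 3969 = (192 + 118 + 2*(-125)) - 3969 = (192 + 118 - 250) - 3969 = 60 - 3969 = -3909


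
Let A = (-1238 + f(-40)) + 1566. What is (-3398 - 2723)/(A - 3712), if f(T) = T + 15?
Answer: 6121/3409 ≈ 1.7955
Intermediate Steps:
f(T) = 15 + T
A = 303 (A = (-1238 + (15 - 40)) + 1566 = (-1238 - 25) + 1566 = -1263 + 1566 = 303)
(-3398 - 2723)/(A - 3712) = (-3398 - 2723)/(303 - 3712) = -6121/(-3409) = -6121*(-1/3409) = 6121/3409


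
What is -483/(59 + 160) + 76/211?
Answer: -28423/15403 ≈ -1.8453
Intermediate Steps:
-483/(59 + 160) + 76/211 = -483/219 + 76*(1/211) = -483*1/219 + 76/211 = -161/73 + 76/211 = -28423/15403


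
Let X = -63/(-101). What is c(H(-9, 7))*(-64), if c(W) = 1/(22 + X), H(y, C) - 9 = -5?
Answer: -6464/2285 ≈ -2.8289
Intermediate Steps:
H(y, C) = 4 (H(y, C) = 9 - 5 = 4)
X = 63/101 (X = -63*(-1/101) = 63/101 ≈ 0.62376)
c(W) = 101/2285 (c(W) = 1/(22 + 63/101) = 1/(2285/101) = 101/2285)
c(H(-9, 7))*(-64) = (101/2285)*(-64) = -6464/2285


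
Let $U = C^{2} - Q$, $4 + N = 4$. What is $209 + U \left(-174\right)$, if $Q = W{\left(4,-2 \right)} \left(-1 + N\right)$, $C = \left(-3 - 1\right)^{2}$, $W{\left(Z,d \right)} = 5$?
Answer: $-45205$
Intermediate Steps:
$N = 0$ ($N = -4 + 4 = 0$)
$C = 16$ ($C = \left(-4\right)^{2} = 16$)
$Q = -5$ ($Q = 5 \left(-1 + 0\right) = 5 \left(-1\right) = -5$)
$U = 261$ ($U = 16^{2} - -5 = 256 + 5 = 261$)
$209 + U \left(-174\right) = 209 + 261 \left(-174\right) = 209 - 45414 = -45205$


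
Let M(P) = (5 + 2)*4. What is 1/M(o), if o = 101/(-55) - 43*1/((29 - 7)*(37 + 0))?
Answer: 1/28 ≈ 0.035714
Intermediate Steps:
o = -699/370 (o = 101*(-1/55) - 43/(37*22) = -101/55 - 43/814 = -699/370 ≈ -1.8892)
M(P) = 28 (M(P) = 7*4 = 28)
1/M(o) = 1/28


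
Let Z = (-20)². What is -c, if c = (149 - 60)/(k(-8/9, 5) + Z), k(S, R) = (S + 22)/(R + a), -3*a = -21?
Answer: -4806/21695 ≈ -0.22153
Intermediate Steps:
a = 7 (a = -⅓*(-21) = 7)
k(S, R) = (22 + S)/(7 + R) (k(S, R) = (S + 22)/(R + 7) = (22 + S)/(7 + R))
Z = 400
c = 4806/21695 (c = (149 - 60)/((22 - 8/9)/(7 + 5) + 400) = 89/((22 - 8*⅑)/12 + 400) = 89/((22 - 8/9)/12 + 400) = 89/((1/12)*(190/9) + 400) = 89/(95/54 + 400) = 89/(21695/54) = 89*(54/21695) = 4806/21695 ≈ 0.22153)
-c = -1*4806/21695 = -4806/21695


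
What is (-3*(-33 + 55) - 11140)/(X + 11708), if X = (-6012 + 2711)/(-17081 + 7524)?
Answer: -107095742/111896657 ≈ -0.95710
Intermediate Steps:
X = 3301/9557 (X = -3301/(-9557) = -3301*(-1/9557) = 3301/9557 ≈ 0.34540)
(-3*(-33 + 55) - 11140)/(X + 11708) = (-3*(-33 + 55) - 11140)/(3301/9557 + 11708) = (-3*22 - 11140)/(111896657/9557) = (-66 - 11140)*(9557/111896657) = -11206*9557/111896657 = -107095742/111896657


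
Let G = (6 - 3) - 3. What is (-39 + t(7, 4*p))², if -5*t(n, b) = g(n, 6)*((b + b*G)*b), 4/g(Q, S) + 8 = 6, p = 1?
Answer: 26569/25 ≈ 1062.8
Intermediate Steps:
G = 0 (G = 3 - 3 = 0)
g(Q, S) = -2 (g(Q, S) = 4/(-8 + 6) = 4/(-2) = 4*(-½) = -2)
t(n, b) = 2*b²/5 (t(n, b) = -(-2)*(b + b*0)*b/5 = -(-2)*(b + 0)*b/5 = -(-2)*b*b/5 = -(-2)*b²/5 = 2*b²/5)
(-39 + t(7, 4*p))² = (-39 + 2*(4*1)²/5)² = (-39 + (⅖)*4²)² = (-39 + (⅖)*16)² = (-39 + 32/5)² = (-163/5)² = 26569/25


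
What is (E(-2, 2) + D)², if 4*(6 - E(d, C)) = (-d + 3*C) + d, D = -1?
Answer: 49/4 ≈ 12.250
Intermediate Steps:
E(d, C) = 6 - 3*C/4 (E(d, C) = 6 - ((-d + 3*C) + d)/4 = 6 - 3*C/4)
(E(-2, 2) + D)² = ((6 - ¾*2) - 1)² = ((6 - 3/2) - 1)² = (9/2 - 1)² = (7/2)² = 49/4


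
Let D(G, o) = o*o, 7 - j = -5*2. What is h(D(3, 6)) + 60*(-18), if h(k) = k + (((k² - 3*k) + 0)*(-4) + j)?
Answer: -5779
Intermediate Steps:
j = 17 (j = 7 - (-5)*2 = 7 - 1*(-10) = 7 + 10 = 17)
D(G, o) = o²
h(k) = 17 - 4*k² + 13*k (h(k) = k + (((k² - 3*k) + 0)*(-4) + 17) = k + ((k² - 3*k)*(-4) + 17) = k + ((-4*k² + 12*k) + 17) = k + (17 - 4*k² + 12*k) = 17 - 4*k² + 13*k)
h(D(3, 6)) + 60*(-18) = (17 - 4*(6²)² + 13*6²) + 60*(-18) = (17 - 4*36² + 13*36) - 1080 = (17 - 4*1296 + 468) - 1080 = (17 - 5184 + 468) - 1080 = -4699 - 1080 = -5779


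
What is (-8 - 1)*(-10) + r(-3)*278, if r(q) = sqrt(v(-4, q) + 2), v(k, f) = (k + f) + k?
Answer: 90 + 834*I ≈ 90.0 + 834.0*I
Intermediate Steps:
v(k, f) = f + 2*k (v(k, f) = (f + k) + k = f + 2*k)
r(q) = sqrt(-6 + q) (r(q) = sqrt((q + 2*(-4)) + 2) = sqrt((q - 8) + 2) = sqrt((-8 + q) + 2) = sqrt(-6 + q))
(-8 - 1)*(-10) + r(-3)*278 = (-8 - 1)*(-10) + sqrt(-6 - 3)*278 = -9*(-10) + sqrt(-9)*278 = 90 + (3*I)*278 = 90 + 834*I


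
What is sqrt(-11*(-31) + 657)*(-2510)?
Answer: -2510*sqrt(998) ≈ -79294.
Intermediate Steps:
sqrt(-11*(-31) + 657)*(-2510) = sqrt(341 + 657)*(-2510) = sqrt(998)*(-2510) = -2510*sqrt(998)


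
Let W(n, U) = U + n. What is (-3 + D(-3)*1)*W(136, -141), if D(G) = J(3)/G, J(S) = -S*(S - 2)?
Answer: 10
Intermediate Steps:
J(S) = -S*(-2 + S)
D(G) = -3/G (D(G) = (3*(2 - 1*3))/G = (3*(2 - 3))/G = (3*(-1))/G = -3/G)
(-3 + D(-3)*1)*W(136, -141) = (-3 - 3/(-3)*1)*(-141 + 136) = (-3 - 3*(-1/3)*1)*(-5) = (-3 + 1*1)*(-5) = (-3 + 1)*(-5) = -2*(-5) = 10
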